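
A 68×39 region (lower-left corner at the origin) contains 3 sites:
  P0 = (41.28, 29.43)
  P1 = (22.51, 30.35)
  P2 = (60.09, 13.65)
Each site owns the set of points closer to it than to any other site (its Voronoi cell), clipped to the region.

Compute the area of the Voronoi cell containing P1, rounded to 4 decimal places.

1. box [0,68]×[0,39]: [(0, 0) (68, 0) (68, 39) (0, 39)]
2. ⊥bis P1·P0 via (31.895,29.89): [(0, 0) (30.43, 0) (32.3415, 39) (0, 39)]  |A|=1224.0439
3. ⊥bis P1·P2 via (41.3,22): [(0, 0) (30.43, 0) (32.3415, 39) (0, 39)]  |A|=1224.0439
4. canonical 4-gon: [(0, 0) (30.43, 0) (32.3415, 39) (0, 39)]
5. shoelace: 1224.0439

Area of P1's cell: 1224.0439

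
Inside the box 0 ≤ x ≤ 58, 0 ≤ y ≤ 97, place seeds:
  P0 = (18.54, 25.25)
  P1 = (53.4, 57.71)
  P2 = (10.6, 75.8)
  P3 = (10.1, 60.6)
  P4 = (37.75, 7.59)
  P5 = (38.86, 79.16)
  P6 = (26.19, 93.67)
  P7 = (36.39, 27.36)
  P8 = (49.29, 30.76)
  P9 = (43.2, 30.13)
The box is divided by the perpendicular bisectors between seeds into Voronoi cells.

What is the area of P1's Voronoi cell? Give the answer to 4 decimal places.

Area of P1's cell: 571.4534

1. box [0,58]×[0,97]: [(0, 0) (58, 0) (58, 97) (0, 97)]
2. ⊥bis P1·P0 via (35.97,41.48): [(0, 80.1095) (58, 17.8212) (58, 97) (0, 97)]  |A|=2786.0102
3. ⊥bis P1·P2 via (32,66.755): [(25.8918, 52.3033) (58, 17.8212) (58, 97) (44.7835, 97)]  |A|=1566.5121
4. ⊥bis P1·P3 via (31.75,59.155): [(32.3055, 67.4778) (30.9315, 46.8911) (58, 17.8212) (58, 97) (44.7835, 97)]  |A|=1510.9189
5. ⊥bis P1·P4 via (45.575,32.65): [(32.3055, 67.4778) (30.9315, 46.8911) (43.6252, 33.2588) (58, 28.7703) (58, 97) (44.7835, 97)]  |A|=1432.223
6. ⊥bis P1·P5 via (46.13,68.435): [(31.7173, 58.6653) (30.9315, 46.8911) (43.6252, 33.2588) (58, 28.7703) (58, 76.4811)]  |A|=862.9526
7. ⊥bis P1·P6 via (39.795,75.69): [(31.7173, 58.6653) (30.9315, 46.8911) (43.6252, 33.2588) (58, 28.7703) (58, 76.4811)]  |A|=862.9526
8. ⊥bis P1·P7 via (44.895,42.535): [(31.7173, 58.6653) (31.1547, 50.2359) (58, 35.1902) (58, 76.4811)]  |A|=659.9961
9. ⊥bis P1·P8 via (51.345,44.235): [(31.7173, 58.6653) (31.1547, 50.2359) (38.3167, 46.2219) (58, 43.2201) (58, 76.4811)]  |A|=580.9684
10. ⊥bis P1·P9 via (48.3,43.92): [(31.7173, 58.6653) (31.1563, 50.2603) (44.7138, 45.2463) (58, 43.2201) (58, 76.4811)]  |A|=571.4534
11. canonical 5-gon: [(31.7173, 58.6653) (31.1563, 50.2603) (44.7138, 45.2463) (58, 43.2201) (58, 76.4811)]
12. shoelace: 571.4534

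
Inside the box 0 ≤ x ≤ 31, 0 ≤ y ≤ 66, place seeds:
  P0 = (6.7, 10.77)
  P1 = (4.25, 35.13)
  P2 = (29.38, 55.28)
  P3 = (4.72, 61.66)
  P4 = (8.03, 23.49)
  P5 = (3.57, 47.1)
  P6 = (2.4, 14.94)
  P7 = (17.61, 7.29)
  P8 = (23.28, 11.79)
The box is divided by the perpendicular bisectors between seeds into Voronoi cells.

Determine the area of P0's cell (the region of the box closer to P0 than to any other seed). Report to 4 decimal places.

1. box [0,31]×[0,66]: [(0, 0) (31, 0) (31, 66) (0, 66)]
2. ⊥bis P0·P1 via (5.475,22.95): [(0, 22.3994) (0, 0) (31, 0) (31, 25.5172)]  |A|=742.7061
3. ⊥bis P0·P2 via (18.04,33.025): [(0, 22.3994) (0, 0) (31, 0) (31, 25.5172)]  |A|=742.7061
4. ⊥bis P0·P3 via (5.71,36.215): [(0, 22.3994) (0, 0) (31, 0) (31, 25.5172)]  |A|=742.7061
5. ⊥bis P0·P4 via (7.365,17.13): [(0, 17.9001) (0, 0) (31, 0) (31, 14.6587)]  |A|=504.6616
6. ⊥bis P0·P5 via (5.135,28.935): [(0, 17.9001) (0, 0) (31, 0) (31, 14.6587)]  |A|=504.6616
7. ⊥bis P0·P6 via (4.55,12.855): [(8.5732, 17.0037) (0, 8.1632) (0, 0) (31, 0) (31, 14.6587)]  |A|=462.9231
8. ⊥bis P0·P7 via (12.155,9.03): [(14.5007, 16.3839) (8.5732, 17.0037) (0, 8.1632) (0, 0) (9.2747, 0)]  |A|=164.0209
9. ⊥bis P0·P8 via (14.99,11.28): [(14.5007, 16.3839) (8.5732, 17.0037) (0, 8.1632) (0, 0) (9.2747, 0)]  |A|=164.0209
10. canonical 5-gon: [(14.5007, 16.3839) (8.5732, 17.0037) (0, 8.1632) (0, 0) (9.2747, 0)]
11. shoelace: 164.0209

Area of P0's cell: 164.0209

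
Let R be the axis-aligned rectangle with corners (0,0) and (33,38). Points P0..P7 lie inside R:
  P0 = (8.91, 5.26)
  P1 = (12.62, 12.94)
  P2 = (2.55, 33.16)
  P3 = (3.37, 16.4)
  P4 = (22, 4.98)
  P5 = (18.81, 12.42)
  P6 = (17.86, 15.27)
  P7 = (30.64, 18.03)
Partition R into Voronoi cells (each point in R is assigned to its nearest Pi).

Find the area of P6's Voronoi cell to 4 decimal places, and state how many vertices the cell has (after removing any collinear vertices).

Area of P6's cell: 160.3402 (5 vertices)

1. box [0,33]×[0,38]: [(0, 0) (33, 0) (33, 38) (0, 38)]
2. ⊥bis P6·P0 via (13.385,10.265): [(0, 22.2326) (24.8657, 0) (33, 0) (33, 38) (0, 38)]  |A|=977.5848
3. ⊥bis P6·P1 via (15.24,14.105): [(19.2985, 4.9777) (24.8657, 0) (33, 0) (33, 38) (4.6149, 38)]  |A|=749.2433
4. ⊥bis P6·P2 via (10.205,24.215): [(10.5958, 24.5494) (19.2985, 4.9777) (24.8657, 0) (33, 0) (33, 38) (26.313, 38)]  |A|=603.3177
5. ⊥bis P6·P3 via (10.615,15.835): [(11.3446, 25.1902) (11.1903, 23.2124) (19.2985, 4.9777) (24.8657, 0) (33, 0) (33, 38) (26.313, 38)]  |A|=602.6267
6. ⊥bis P6·P4 via (19.93,10.125): [(11.3446, 25.1902) (11.1903, 23.2124) (17.4529, 9.1284) (33, 15.3835) (33, 38) (26.313, 38)]  |A|=438.9556
7. ⊥bis P6·P5 via (18.335,13.845): [(11.3446, 25.1902) (11.1903, 23.2124) (15.7402, 12.9801) (33, 18.7333) (33, 38) (26.313, 38)]  |A|=374.7489
8. ⊥bis P6·P7 via (24.25,16.65): [(20.6802, 33.1796) (11.3446, 25.1902) (11.1903, 23.2124) (15.7402, 12.9801) (24.4179, 15.8726)]  |A|=160.3402
9. canonical 5-gon: [(20.6802, 33.1796) (11.3446, 25.1902) (11.1903, 23.2124) (15.7402, 12.9801) (24.4179, 15.8726)]
10. shoelace: 160.3402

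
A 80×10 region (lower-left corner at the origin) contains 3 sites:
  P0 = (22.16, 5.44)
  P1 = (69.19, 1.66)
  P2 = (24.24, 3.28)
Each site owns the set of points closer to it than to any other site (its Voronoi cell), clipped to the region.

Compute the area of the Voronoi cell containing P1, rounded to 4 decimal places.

1. box [0,80]×[0,10]: [(0, 0) (80, 0) (80, 10) (0, 10)]
2. ⊥bis P1·P0 via (45.675,3.55): [(45.3897, 0) (80, 0) (80, 10) (46.1934, 10)]  |A|=342.0846
3. ⊥bis P1·P2 via (46.715,2.47): [(46.626, 0) (80, 0) (80, 10) (46.9864, 10)]  |A|=331.9382
4. canonical 4-gon: [(46.626, 0) (80, 0) (80, 10) (46.9864, 10)]
5. shoelace: 331.9382

Area of P1's cell: 331.9382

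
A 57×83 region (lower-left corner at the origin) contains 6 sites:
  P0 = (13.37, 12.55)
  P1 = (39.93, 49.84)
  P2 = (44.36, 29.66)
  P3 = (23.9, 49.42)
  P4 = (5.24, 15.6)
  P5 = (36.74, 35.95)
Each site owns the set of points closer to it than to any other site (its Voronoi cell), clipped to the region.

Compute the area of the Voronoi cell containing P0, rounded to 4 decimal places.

1. box [0,57]×[0,83]: [(0, 0) (57, 0) (57, 83) (0, 83)]
2. ⊥bis P0·P1 via (26.65,31.195): [(0, 50.1766) (0, 0) (57, 0) (57, 9.5781)]  |A|=1703.0077
3. ⊥bis P0·P2 via (28.865,21.105): [(21.1192, 35.1343) (0, 50.1766) (0, 0) (40.5174, 0)]  |A|=1241.6204
4. ⊥bis P0·P3 via (18.635,30.985): [(24.304, 29.3659) (0, 36.3071) (0, 0) (40.5174, 0)]  |A|=1036.1196
5. ⊥bis P0·P4 via (9.305,14.075): [(24.304, 29.3659) (15.9378, 31.7553) (4.0247, 0) (40.5174, 0)]  |A|=682.8883
6. ⊥bis P0·P5 via (25.055,24.25): [(29.6774, 19.6335) (18.1817, 31.1145) (15.9378, 31.7553) (4.0247, 0) (40.5174, 0)]  |A|=657.7936
7. canonical 5-gon: [(29.6774, 19.6335) (18.1817, 31.1145) (15.9378, 31.7553) (4.0247, 0) (40.5174, 0)]
8. shoelace: 657.7936

Area of P0's cell: 657.7936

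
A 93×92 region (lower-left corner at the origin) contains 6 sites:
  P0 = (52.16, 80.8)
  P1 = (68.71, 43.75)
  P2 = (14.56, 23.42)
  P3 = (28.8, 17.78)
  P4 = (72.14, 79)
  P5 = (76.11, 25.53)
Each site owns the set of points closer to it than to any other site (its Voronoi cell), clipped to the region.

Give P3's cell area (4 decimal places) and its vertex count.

1. box [0,93]×[0,92]: [(0, 0) (93, 0) (93, 92) (0, 92)]
2. ⊥bis P3·P0 via (40.48,49.29): [(0, 64.295) (0, 0) (93, 0) (93, 29.8221)]  |A|=4376.4433
3. ⊥bis P3·P1 via (48.755,30.765): [(35.4991, 51.1363) (0, 64.295) (0, 0) (68.7742, 0)]  |A|=2899.6364
4. ⊥bis P3·P2 via (21.68,20.6): [(35.4991, 51.1363) (33.9952, 51.6938) (13.521, 0) (68.7742, 0)]  |A|=1457.2998
5. ⊥bis P3·P4 via (50.47,48.39): [(35.4991, 51.1363) (33.9952, 51.6938) (13.521, 0) (68.7742, 0)]  |A|=1457.2998
6. ⊥bis P3·P5 via (52.455,21.655): [(51.7054, 26.2309) (35.4991, 51.1363) (33.9952, 51.6938) (13.521, 0) (56.0024, 0)]  |A|=1289.7913
7. canonical 5-gon: [(51.7054, 26.2309) (35.4991, 51.1363) (33.9952, 51.6938) (13.521, 0) (56.0024, 0)]
8. shoelace: 1289.7913

Area of P3's cell: 1289.7913 (5 vertices)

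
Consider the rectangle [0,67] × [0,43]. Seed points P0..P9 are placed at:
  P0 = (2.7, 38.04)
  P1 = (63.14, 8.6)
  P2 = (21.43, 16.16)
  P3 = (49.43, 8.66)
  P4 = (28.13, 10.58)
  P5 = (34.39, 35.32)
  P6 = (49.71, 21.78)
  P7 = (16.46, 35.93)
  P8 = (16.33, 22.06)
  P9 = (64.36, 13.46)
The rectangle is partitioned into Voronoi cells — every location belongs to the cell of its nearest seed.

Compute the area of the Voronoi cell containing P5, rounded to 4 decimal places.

Area of P5's cell: 399.2345

1. box [0,67]×[0,43]: [(0, 0) (67, 0) (67, 43) (0, 43)]
2. ⊥bis P5·P0 via (18.545,36.68): [(15.3967, 0) (67, 0) (67, 43) (19.0875, 43)]  |A|=2139.5906
3. ⊥bis P5·P1 via (48.765,21.96): [(15.3967, 0) (28.3556, 0) (67, 41.5804) (67, 43) (19.0875, 43)]  |A|=1336.1658
4. ⊥bis P5·P2 via (27.91,25.74): [(18.1714, 32.3273) (42.8722, 15.6195) (67, 41.5804) (67, 43) (19.0875, 43)]  |A|=812.5268
5. ⊥bis P5·P3 via (41.91,21.99): [(18.1714, 32.3273) (37.2994, 19.3889) (56.3792, 30.1527) (67, 41.5804) (67, 43) (19.0875, 43)]  |A|=746.5742
6. ⊥bis P5·P4 via (31.26,22.95): [(18.1714, 32.3273) (32.4977, 22.6368) (39.7871, 20.7924) (56.3792, 30.1527) (67, 41.5804) (67, 43) (19.0875, 43)]  |A|=739.1649
7. ⊥bis P5·P6 via (42.05,28.55): [(18.1714, 32.3273) (32.4977, 22.6368) (36.0332, 21.7422) (54.8211, 43) (19.0875, 43)]  |A|=490.6961
8. ⊥bis P5·P7 via (25.425,35.625): [(25.1522, 27.6054) (32.4977, 22.6368) (36.0332, 21.7422) (54.8211, 43) (25.6759, 43)]  |A|=400.5683
9. ⊥bis P5·P8 via (25.36,28.69): [(25.1966, 28.9125) (27.147, 26.2561) (32.4977, 22.6368) (36.0332, 21.7422) (54.8211, 43) (25.6759, 43)]  |A|=399.2345
10. ⊥bis P5·P9 via (49.375,24.39): [(25.1966, 28.9125) (27.147, 26.2561) (32.4977, 22.6368) (36.0332, 21.7422) (54.8211, 43) (25.6759, 43)]  |A|=399.2345
11. canonical 6-gon: [(25.1966, 28.9125) (27.147, 26.2561) (32.4977, 22.6368) (36.0332, 21.7422) (54.8211, 43) (25.6759, 43)]
12. shoelace: 399.2345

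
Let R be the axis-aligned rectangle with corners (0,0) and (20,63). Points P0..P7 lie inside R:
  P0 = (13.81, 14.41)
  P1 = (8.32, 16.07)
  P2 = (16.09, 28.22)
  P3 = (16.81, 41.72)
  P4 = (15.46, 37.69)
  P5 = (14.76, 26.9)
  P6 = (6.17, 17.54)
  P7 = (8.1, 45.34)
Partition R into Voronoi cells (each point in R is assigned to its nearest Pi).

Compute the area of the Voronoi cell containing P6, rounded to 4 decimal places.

1. box [0,20]×[0,63]: [(0, 0) (20, 0) (20, 63) (0, 63)]
2. ⊥bis P6·P0 via (9.99,15.975): [(0, 0) (3.4453, 0) (20, 40.4084) (20, 63) (0, 63)]  |A|=925.5253
3. ⊥bis P6·P1 via (7.245,16.805): [(0, 6.2086) (14.9422, 28.0628) (20, 40.4084) (20, 63) (0, 63)]  |A|=830.7984
4. ⊥bis P6·P2 via (11.13,22.88): [(0, 33.218) (0, 6.2086) (11.2943, 22.7274)]  |A|=152.5259
5. ⊥bis P6·P3 via (11.49,29.63): [(0, 33.218) (0, 6.2086) (11.2943, 22.7274)]  |A|=152.5259
6. ⊥bis P6·P4 via (10.815,27.615): [(1.3185, 31.9933) (0, 32.6012) (0, 6.2086) (11.2943, 22.7274)]  |A|=152.1192
7. ⊥bis P6·P5 via (10.465,22.22): [(0, 31.8241) (0, 6.2086) (10.7614, 21.948)]  |A|=137.8292
8. ⊥bis P6·P7 via (7.135,31.44): [(0, 31.8241) (0, 6.2086) (10.7614, 21.948)]  |A|=137.8292
9. canonical 3-gon: [(0, 31.8241) (0, 6.2086) (10.7614, 21.948)]
10. shoelace: 137.8292

Area of P6's cell: 137.8292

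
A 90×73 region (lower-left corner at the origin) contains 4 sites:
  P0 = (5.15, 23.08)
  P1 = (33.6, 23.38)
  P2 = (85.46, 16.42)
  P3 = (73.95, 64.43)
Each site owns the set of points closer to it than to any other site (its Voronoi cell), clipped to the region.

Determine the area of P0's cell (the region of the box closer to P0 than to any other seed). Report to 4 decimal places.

1. box [0,90]×[0,73]: [(0, 0) (90, 0) (90, 73) (0, 73)]
2. ⊥bis P0·P1 via (19.375,23.23): [(0, 0) (19.62, 0) (18.8502, 73) (0, 73)]  |A|=1404.1601
3. ⊥bis P0·P2 via (45.305,19.75): [(0, 0) (19.62, 0) (18.8502, 73) (0, 73)]  |A|=1404.1601
4. ⊥bis P0·P3 via (39.55,43.755): [(0, 0) (19.62, 0) (18.8502, 73) (0, 73)]  |A|=1404.1601
5. canonical 4-gon: [(0, 0) (19.62, 0) (18.8502, 73) (0, 73)]
6. shoelace: 1404.1601

Area of P0's cell: 1404.1601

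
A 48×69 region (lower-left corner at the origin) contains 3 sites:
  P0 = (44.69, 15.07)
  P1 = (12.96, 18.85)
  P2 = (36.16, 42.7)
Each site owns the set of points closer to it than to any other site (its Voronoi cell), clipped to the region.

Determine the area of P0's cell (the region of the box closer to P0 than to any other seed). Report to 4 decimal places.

Area of P0's cell: 554.7845

1. box [0,48]×[0,69]: [(0, 0) (48, 0) (48, 69) (0, 69)]
2. ⊥bis P0·P1 via (28.825,16.96): [(26.8046, 0) (48, 0) (48, 69) (35.0245, 69)]  |A|=1178.8965
3. ⊥bis P0·P2 via (40.425,28.885): [(29.857, 25.6224) (26.8046, 0) (48, 0) (48, 31.2236)]  |A|=554.7845
4. canonical 4-gon: [(29.857, 25.6224) (26.8046, 0) (48, 0) (48, 31.2236)]
5. shoelace: 554.7845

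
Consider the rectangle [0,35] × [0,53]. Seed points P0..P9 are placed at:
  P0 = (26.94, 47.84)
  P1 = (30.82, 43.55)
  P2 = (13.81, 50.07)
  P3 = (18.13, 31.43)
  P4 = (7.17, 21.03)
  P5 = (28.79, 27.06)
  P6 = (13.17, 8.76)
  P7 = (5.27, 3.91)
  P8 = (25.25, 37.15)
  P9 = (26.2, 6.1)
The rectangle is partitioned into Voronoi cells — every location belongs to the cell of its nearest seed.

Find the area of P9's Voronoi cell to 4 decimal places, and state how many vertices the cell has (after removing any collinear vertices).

Area of P9's cell: 249.6597 (4 vertices)

1. box [0,35]×[0,53]: [(0, 0) (35, 0) (35, 53) (0, 53)]
2. ⊥bis P9·P0 via (26.57,26.97): [(0, 27.4411) (0, 0) (35, 0) (35, 26.8205)]  |A|=949.578
3. ⊥bis P9·P1 via (28.51,24.825): [(8.53, 27.2898) (0, 27.4411) (0, 0) (35, 0) (35, 24.0244)]  |A|=912.5705
4. ⊥bis P9·P2 via (20.005,28.085): [(14.5483, 26.5474) (0, 22.4479) (0, 0) (35, 0) (35, 24.0244)]  |A|=873.5384
5. ⊥bis P9·P3 via (22.165,18.765): [(0, 11.7034) (0, 0) (35, 0) (35, 22.8542)]  |A|=604.7565
6. ⊥bis P9·P4 via (16.685,13.565): [(20.298, 18.1702) (6.0426, 0) (35, 0) (35, 22.8542)]  |A|=431.0819
7. ⊥bis P9·P5 via (27.495,16.58): [(19.7967, 17.5313) (6.0426, 0) (35, 0) (35, 15.6526)]  |A|=372.8156
8. ⊥bis P9·P6 via (19.685,7.43): [(21.6991, 17.2962) (18.1682, 0) (35, 0) (35, 15.6526)]  |A|=249.6597
9. ⊥bis P9·P7 via (15.735,5.005): [(21.6991, 17.2962) (18.1682, 0) (35, 0) (35, 15.6526)]  |A|=249.6597
10. ⊥bis P9·P8 via (25.725,21.625): [(21.6991, 17.2962) (18.1682, 0) (35, 0) (35, 15.6526)]  |A|=249.6597
11. canonical 4-gon: [(21.6991, 17.2962) (18.1682, 0) (35, 0) (35, 15.6526)]
12. shoelace: 249.6597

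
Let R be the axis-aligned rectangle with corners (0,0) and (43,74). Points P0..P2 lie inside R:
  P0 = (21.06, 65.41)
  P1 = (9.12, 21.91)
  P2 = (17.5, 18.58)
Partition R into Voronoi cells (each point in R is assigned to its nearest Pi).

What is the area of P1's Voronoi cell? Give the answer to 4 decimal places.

1. box [0,43]×[0,74]: [(0, 0) (43, 0) (43, 74) (0, 74)]
2. ⊥bis P1·P0 via (15.09,43.66): [(0, 47.8019) (0, 0) (43, 0) (43, 35.9992)]  |A|=1801.7243
3. ⊥bis P1·P2 via (13.31,20.245): [(21.8745, 41.7978) (0, 47.8019) (0, 0) (5.2651, 0)]  |A|=632.8581
4. canonical 4-gon: [(21.8745, 41.7978) (0, 47.8019) (0, 0) (5.2651, 0)]
5. shoelace: 632.8581

Area of P1's cell: 632.8581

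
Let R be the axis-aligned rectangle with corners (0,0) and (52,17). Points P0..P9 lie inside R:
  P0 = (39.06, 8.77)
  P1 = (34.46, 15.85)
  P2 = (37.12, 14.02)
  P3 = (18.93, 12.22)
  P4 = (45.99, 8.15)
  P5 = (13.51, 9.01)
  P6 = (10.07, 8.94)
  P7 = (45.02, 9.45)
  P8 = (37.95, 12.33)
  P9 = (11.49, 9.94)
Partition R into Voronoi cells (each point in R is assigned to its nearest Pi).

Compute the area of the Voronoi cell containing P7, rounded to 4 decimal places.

1. box [0,52]×[0,17]: [(0, 0) (52, 0) (52, 17) (0, 17)]
2. ⊥bis P7·P0 via (42.04,9.11): [(43.0794, 0) (52, 0) (52, 17) (41.1398, 17)]  |A|=168.1368
3. ⊥bis P7·P1 via (39.74,12.65): [(41.3357, 15.2829) (43.0794, 0) (52, 0) (52, 17) (42.3764, 17)]  |A|=167.0752
4. ⊥bis P7·P2 via (41.07,11.735): [(41.63, 12.7031) (43.0794, 0) (52, 0) (52, 17) (44.1157, 17)]  |A|=161.7433
5. ⊥bis P7·P3 via (31.975,10.835): [(41.63, 12.7031) (43.0794, 0) (52, 0) (52, 17) (44.1157, 17)]  |A|=161.7433
6. ⊥bis P7·P4 via (45.505,8.8): [(41.63, 12.7031) (42.3444, 6.4417) (52, 13.6463) (52, 17) (44.1157, 17)]  |A|=67.13
7. ⊥bis P7·P5 via (29.265,9.23): [(41.63, 12.7031) (42.3444, 6.4417) (52, 13.6463) (52, 17) (44.1157, 17)]  |A|=67.13
8. ⊥bis P7·P6 via (27.545,9.195): [(41.63, 12.7031) (42.3444, 6.4417) (52, 13.6463) (52, 17) (44.1157, 17)]  |A|=67.13
9. ⊥bis P7·P8 via (41.485,10.89): [(43.6365, 16.1716) (41.7599, 11.5649) (42.3444, 6.4417) (52, 13.6463) (52, 17) (44.1157, 17)]  |A|=65.7629
10. ⊥bis P7·P9 via (28.255,9.695): [(43.6365, 16.1716) (41.7599, 11.5649) (42.3444, 6.4417) (52, 13.6463) (52, 17) (44.1157, 17)]  |A|=65.7629
11. canonical 6-gon: [(43.6365, 16.1716) (41.7599, 11.5649) (42.3444, 6.4417) (52, 13.6463) (52, 17) (44.1157, 17)]
12. shoelace: 65.7629

Area of P7's cell: 65.7629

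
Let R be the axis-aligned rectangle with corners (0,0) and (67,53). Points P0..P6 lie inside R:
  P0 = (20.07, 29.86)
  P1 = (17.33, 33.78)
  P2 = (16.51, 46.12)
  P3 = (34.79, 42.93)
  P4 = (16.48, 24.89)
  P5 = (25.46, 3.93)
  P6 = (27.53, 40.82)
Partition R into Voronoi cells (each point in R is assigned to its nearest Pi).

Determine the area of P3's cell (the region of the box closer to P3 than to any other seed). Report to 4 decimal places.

1. box [0,67]×[0,53]: [(0, 0) (67, 0) (67, 53) (0, 53)]
2. ⊥bis P3·P0 via (27.43,36.395): [(59.7454, 0) (67, 0) (67, 53) (12.6863, 53)]  |A|=1631.5602
3. ⊥bis P3·P1 via (26.06,38.355): [(26.5933, 37.3373) (59.7454, 0) (67, 0) (67, 53) (18.3852, 53)]  |A|=1586.9299
4. ⊥bis P3·P2 via (25.65,44.525): [(24.9447, 40.4832) (26.5933, 37.3373) (59.7454, 0) (67, 0) (67, 53) (27.129, 53)]  |A|=1532.2083
5. ⊥bis P3·P4 via (25.635,33.91): [(24.9447, 40.4832) (26.5933, 37.3373) (59.7454, 0) (67, 0) (67, 53) (27.129, 53)]  |A|=1532.2083
6. ⊥bis P3·P5 via (30.125,23.43): [(24.9447, 40.4832) (26.5933, 37.3373) (41.3196, 20.7519) (67, 14.6084) (67, 53) (27.129, 53)]  |A|=1269.3607
7. ⊥bis P3·P6 via (31.16,41.875): [(35.3427, 27.4834) (41.3196, 20.7519) (67, 14.6084) (67, 53) (27.9267, 53)]  |A|=1174.2709
8. canonical 5-gon: [(35.3427, 27.4834) (41.3196, 20.7519) (67, 14.6084) (67, 53) (27.9267, 53)]
9. shoelace: 1174.2709

Area of P3's cell: 1174.2709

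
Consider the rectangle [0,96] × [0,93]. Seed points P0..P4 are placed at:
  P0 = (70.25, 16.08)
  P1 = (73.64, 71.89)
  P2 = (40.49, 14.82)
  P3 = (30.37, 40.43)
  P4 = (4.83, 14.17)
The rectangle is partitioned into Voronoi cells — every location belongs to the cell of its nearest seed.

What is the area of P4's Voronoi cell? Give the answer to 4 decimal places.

1. box [0,96]×[0,93]: [(0, 0) (96, 0) (96, 93) (0, 93)]
2. ⊥bis P4·P0 via (37.54,15.125): [(0, 0) (37.9816, 0) (35.2664, 93) (0, 93)]  |A|=3406.0298
3. ⊥bis P4·P1 via (39.235,43.03): [(0, 89.8034) (0, 0) (37.9816, 0) (36.6348, 46.1298)]  |A|=2521.0057
4. ⊥bis P4·P2 via (22.66,14.495): [(21.7601, 63.8624) (0, 89.8034) (0, 0) (22.9242, 0)]  |A|=1709.0648
5. ⊥bis P4·P3 via (17.6,27.3): [(22.5137, 22.521) (0, 44.4174) (0, 0) (22.9242, 0)]  |A|=758.1389
6. canonical 4-gon: [(22.5137, 22.521) (0, 44.4174) (0, 0) (22.9242, 0)]
7. shoelace: 758.1389

Area of P4's cell: 758.1389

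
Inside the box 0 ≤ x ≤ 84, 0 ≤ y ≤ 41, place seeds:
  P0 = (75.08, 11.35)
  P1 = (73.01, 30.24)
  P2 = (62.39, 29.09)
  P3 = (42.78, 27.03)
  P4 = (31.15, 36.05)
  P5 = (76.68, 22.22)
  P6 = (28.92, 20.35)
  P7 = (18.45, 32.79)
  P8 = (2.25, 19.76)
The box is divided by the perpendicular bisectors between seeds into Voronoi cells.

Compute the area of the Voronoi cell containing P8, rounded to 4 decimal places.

Area of P8's cell: 463.4994

1. box [0,84]×[0,41]: [(0, 0) (84, 0) (84, 41) (0, 41)]
2. ⊥bis P8·P0 via (38.665,15.555): [(0, 0) (36.8688, 0) (41.6032, 41) (0, 41)]  |A|=1608.6769
3. ⊥bis P8·P1 via (37.63,25): [(0, 0) (36.8688, 0) (38.8244, 16.9355) (35.2603, 41) (0, 41)]  |A|=1532.3568
4. ⊥bis P8·P2 via (32.32,24.425): [(0, 0) (36.1092, 0) (29.7486, 41) (0, 41)]  |A|=1350.0856
5. ⊥bis P8·P3 via (22.515,23.395): [(0, 0) (26.7114, 0) (19.3571, 41) (0, 41)]  |A|=944.4057
6. ⊥bis P8·P4 via (16.7,27.905): [(0, 0) (26.7114, 0) (24.0426, 14.8785) (9.3188, 41) (0, 41)]  |A|=813.297
7. ⊥bis P8·P5 via (39.465,20.99): [(0, 0) (26.7114, 0) (24.0426, 14.8785) (9.3188, 41) (0, 41)]  |A|=813.297
8. ⊥bis P8·P6 via (15.585,20.055): [(0, 0) (16.0287, 0) (15.3587, 30.2846) (9.3188, 41) (0, 41)]  |A|=607.4913
9. ⊥bis P8·P7 via (10.35,26.275): [(0, 39.143) (0, 0) (16.0287, 0) (15.5916, 19.7582)]  |A|=463.4994
10. canonical 4-gon: [(0, 39.143) (0, 0) (16.0287, 0) (15.5916, 19.7582)]
11. shoelace: 463.4994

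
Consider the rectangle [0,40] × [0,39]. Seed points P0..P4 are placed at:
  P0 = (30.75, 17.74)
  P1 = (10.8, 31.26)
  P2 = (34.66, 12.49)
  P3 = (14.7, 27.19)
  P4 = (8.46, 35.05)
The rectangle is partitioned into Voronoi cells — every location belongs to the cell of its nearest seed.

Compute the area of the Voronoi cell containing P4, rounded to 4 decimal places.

1. box [0,40]×[0,39]: [(0, 0) (40, 0) (40, 39) (0, 39)]
2. ⊥bis P4·P0 via (19.605,26.395): [(0, 1.1497) (29.3938, 39) (0, 39)]  |A|=556.2817
3. ⊥bis P4·P1 via (9.63,33.155): [(0, 27.2093) (19.0969, 39) (0, 39)]  |A|=112.5829
4. ⊥bis P4·P2 via (21.56,23.77): [(0, 27.2093) (19.0969, 39) (0, 39)]  |A|=112.5829
5. ⊥bis P4·P3 via (11.58,31.12): [(0, 27.2093) (19.0969, 39) (0, 39)]  |A|=112.5829
6. canonical 3-gon: [(0, 27.2093) (19.0969, 39) (0, 39)]
7. shoelace: 112.5829

Area of P4's cell: 112.5829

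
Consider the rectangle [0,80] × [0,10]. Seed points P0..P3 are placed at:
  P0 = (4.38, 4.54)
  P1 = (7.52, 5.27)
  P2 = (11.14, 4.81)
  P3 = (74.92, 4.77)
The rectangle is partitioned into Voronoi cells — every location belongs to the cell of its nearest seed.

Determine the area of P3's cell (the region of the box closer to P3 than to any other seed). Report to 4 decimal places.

1. box [0,80]×[0,10]: [(0, 0) (80, 0) (80, 10) (0, 10)]
2. ⊥bis P3·P0 via (39.65,4.655): [(39.6652, 0) (80, 0) (80, 10) (39.6326, 10)]  |A|=403.5112
3. ⊥bis P3·P1 via (41.22,5.02): [(41.1828, 0) (80, 0) (80, 10) (41.2569, 10)]  |A|=387.8015
4. ⊥bis P3·P2 via (43.03,4.79): [(43.027, 0) (80, 0) (80, 10) (43.0333, 10)]  |A|=369.6987
5. canonical 4-gon: [(43.027, 0) (80, 0) (80, 10) (43.0333, 10)]
6. shoelace: 369.6987

Area of P3's cell: 369.6987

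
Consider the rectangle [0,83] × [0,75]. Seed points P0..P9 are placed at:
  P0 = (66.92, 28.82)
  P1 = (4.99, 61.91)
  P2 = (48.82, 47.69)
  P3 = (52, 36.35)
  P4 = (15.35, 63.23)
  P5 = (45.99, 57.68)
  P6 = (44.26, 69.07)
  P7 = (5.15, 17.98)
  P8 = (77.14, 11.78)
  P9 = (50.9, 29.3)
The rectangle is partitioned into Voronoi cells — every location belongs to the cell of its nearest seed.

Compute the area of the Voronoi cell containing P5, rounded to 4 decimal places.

Area of P5's cell: 527.5831

1. box [0,83]×[0,75]: [(0, 0) (83, 0) (83, 75) (0, 75)]
2. ⊥bis P5·P0 via (56.455,43.25): [(0, 2.3074) (83, 62.5011) (83, 75) (0, 75)]  |A|=3535.4467
3. ⊥bis P5·P1 via (25.49,59.795): [(21.1408, 17.6392) (83, 62.5011) (83, 75) (27.0587, 75)]  |A|=1991.0041
4. ⊥bis P5·P2 via (47.405,52.685): [(24.0746, 46.0759) (83, 62.7685) (83, 75) (27.0587, 75)]  |A|=1169.4002
5. ⊥bis P5·P3 via (48.995,47.015): [(24.0746, 46.0759) (83, 62.7685) (83, 75) (27.0587, 75)]  |A|=1169.4002
6. ⊥bis P5·P4 via (30.67,60.455): [(28.2813, 47.2676) (83, 62.7685) (83, 75) (33.3046, 75)]  |A|=1023.7336
7. ⊥bis P5·P6 via (45.125,63.375): [(30.8049, 61.2) (28.2813, 47.2676) (83, 62.7685) (83, 69.1277)]  |A|=527.5831
8. ⊥bis P5·P7 via (25.57,37.83): [(30.8049, 61.2) (28.2813, 47.2676) (83, 62.7685) (83, 69.1277)]  |A|=527.5831
9. ⊥bis P5·P8 via (61.565,34.73): [(30.8049, 61.2) (28.2813, 47.2676) (83, 62.7685) (83, 69.1277)]  |A|=527.5831
10. ⊥bis P5·P9 via (48.445,43.49): [(30.8049, 61.2) (28.2813, 47.2676) (83, 62.7685) (83, 69.1277)]  |A|=527.5831
11. canonical 4-gon: [(30.8049, 61.2) (28.2813, 47.2676) (83, 62.7685) (83, 69.1277)]
12. shoelace: 527.5831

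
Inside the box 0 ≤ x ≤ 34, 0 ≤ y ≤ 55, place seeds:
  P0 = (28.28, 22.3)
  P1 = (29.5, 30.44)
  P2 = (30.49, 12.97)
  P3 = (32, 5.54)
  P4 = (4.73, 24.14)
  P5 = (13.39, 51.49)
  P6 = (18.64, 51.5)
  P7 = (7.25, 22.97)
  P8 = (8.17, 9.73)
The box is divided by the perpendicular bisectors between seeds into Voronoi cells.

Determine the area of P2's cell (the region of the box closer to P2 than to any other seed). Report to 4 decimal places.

1. box [0,34]×[0,55]: [(0, 0) (34, 0) (34, 55) (0, 55)]
2. ⊥bis P2·P0 via (29.385,17.635): [(0, 10.6746) (0, 0) (34, 0) (34, 18.7282)]  |A|=499.8463
3. ⊥bis P2·P1 via (29.995,21.705): [(0, 10.6746) (0, 0) (34, 0) (34, 18.7282)]  |A|=499.8463
4. ⊥bis P2·P3 via (31.245,9.255): [(0, 10.6746) (0, 2.9051) (34, 9.8149) (34, 18.7282)]  |A|=283.6067
5. ⊥bis P2·P4 via (17.61,18.555): [(15.8175, 14.4213) (11.8699, 5.3174) (34, 9.8149) (34, 18.7282)]  |A|=172.8899
6. ⊥bis P2·P5 via (21.94,32.23): [(15.8175, 14.4213) (11.8699, 5.3174) (34, 9.8149) (34, 18.7282)]  |A|=172.8899
7. ⊥bis P2·P6 via (24.565,32.235): [(15.8175, 14.4213) (11.8699, 5.3174) (34, 9.8149) (34, 18.7282)]  |A|=172.8899
8. ⊥bis P2·P7 via (18.87,17.97): [(17.5161, 14.8236) (13.5748, 5.6639) (34, 9.8149) (34, 18.7282)]  |A|=158.8271
9. ⊥bis P2·P8 via (19.33,11.35): [(18.7822, 15.1235) (19.9668, 6.9629) (34, 9.8149) (34, 18.7282)]  |A|=126.7686
10. canonical 4-gon: [(18.7822, 15.1235) (19.9668, 6.9629) (34, 9.8149) (34, 18.7282)]
11. shoelace: 126.7686

Area of P2's cell: 126.7686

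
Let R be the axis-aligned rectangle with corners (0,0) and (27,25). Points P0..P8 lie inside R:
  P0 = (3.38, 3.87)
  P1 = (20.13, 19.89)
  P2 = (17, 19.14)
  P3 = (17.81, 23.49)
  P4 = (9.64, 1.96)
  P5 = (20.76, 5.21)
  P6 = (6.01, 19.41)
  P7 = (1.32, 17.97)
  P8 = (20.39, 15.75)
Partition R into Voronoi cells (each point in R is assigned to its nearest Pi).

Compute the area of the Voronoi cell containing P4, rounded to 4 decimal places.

1. box [0,27]×[0,25]: [(0, 0) (27, 0) (27, 25) (0, 25)]
2. ⊥bis P4·P0 via (6.51,2.915): [(5.6206, 0) (27, 0) (27, 25) (13.2484, 25)]  |A|=439.1376
3. ⊥bis P4·P1 via (14.885,10.925): [(9.8523, 13.8694) (5.6206, 0) (27, 0) (27, 3.8371)]  |A|=181.1582
4. ⊥bis P4·P2 via (13.32,10.55): [(21.5589, 7.0204) (9.3575, 12.2476) (5.6206, 0) (27, 0) (27, 3.8371)]  |A|=169.9706
5. ⊥bis P4·P3 via (13.725,12.725): [(21.5589, 7.0204) (9.3575, 12.2476) (5.6206, 0) (27, 0) (27, 3.8371)]  |A|=169.9706
6. ⊥bis P4·P5 via (15.2,3.585): [(13.1421, 10.6262) (9.3575, 12.2476) (5.6206, 0) (16.2478, 0)]  |A|=82.6689
7. ⊥bis P4·P6 via (7.825,10.685): [(13.1421, 10.6262) (11.3118, 11.4103) (8.9523, 10.9195) (5.6206, 0) (16.2478, 0)]  |A|=81.2015
8. ⊥bis P4·P7 via (5.48,9.965): [(13.1421, 10.6262) (11.3118, 11.4103) (8.9523, 10.9195) (5.6206, 0) (16.2478, 0)]  |A|=81.2015
9. ⊥bis P4·P8 via (15.015,8.855): [(13.2599, 10.2232) (12.2559, 11.0059) (11.3118, 11.4103) (8.9523, 10.9195) (5.6206, 0) (16.2478, 0)]  |A|=81.0453
10. canonical 6-gon: [(13.2599, 10.2232) (12.2559, 11.0059) (11.3118, 11.4103) (8.9523, 10.9195) (5.6206, 0) (16.2478, 0)]
11. shoelace: 81.0453

Area of P4's cell: 81.0453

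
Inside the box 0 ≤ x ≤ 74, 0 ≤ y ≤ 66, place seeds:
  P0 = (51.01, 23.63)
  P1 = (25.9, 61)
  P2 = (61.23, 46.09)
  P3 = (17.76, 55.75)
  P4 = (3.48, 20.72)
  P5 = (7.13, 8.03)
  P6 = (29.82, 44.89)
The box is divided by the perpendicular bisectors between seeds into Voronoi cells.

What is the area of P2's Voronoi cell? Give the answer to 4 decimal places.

1. box [0,74]×[0,66]: [(0, 0) (74, 0) (74, 66) (0, 66)]
2. ⊥bis P2·P0 via (56.12,34.86): [(0, 60.3963) (74, 26.724) (74, 66) (0, 66)]  |A|=1660.5455
3. ⊥bis P2·P1 via (43.565,53.545): [(38.9724, 42.6627) (74, 26.724) (74, 66) (48.8213, 66)]  |A|=981.6727
4. ⊥bis P2·P3 via (39.495,50.92): [(38.9724, 42.6627) (74, 26.724) (74, 66) (48.8213, 66)]  |A|=981.6727
5. ⊥bis P2·P4 via (32.355,33.405): [(38.9724, 42.6627) (74, 26.724) (74, 66) (48.8213, 66)]  |A|=981.6727
6. ⊥bis P2·P5 via (34.18,27.06): [(38.9724, 42.6627) (74, 26.724) (74, 66) (48.8213, 66)]  |A|=981.6727
7. ⊥bis P2·P6 via (45.525,45.49): [(45.0801, 57.1351) (45.7509, 39.5783) (74, 26.724) (74, 66) (48.8213, 66)]  |A|=923.2033
8. canonical 5-gon: [(45.0801, 57.1351) (45.7509, 39.5783) (74, 26.724) (74, 66) (48.8213, 66)]
9. shoelace: 923.2033

Area of P2's cell: 923.2033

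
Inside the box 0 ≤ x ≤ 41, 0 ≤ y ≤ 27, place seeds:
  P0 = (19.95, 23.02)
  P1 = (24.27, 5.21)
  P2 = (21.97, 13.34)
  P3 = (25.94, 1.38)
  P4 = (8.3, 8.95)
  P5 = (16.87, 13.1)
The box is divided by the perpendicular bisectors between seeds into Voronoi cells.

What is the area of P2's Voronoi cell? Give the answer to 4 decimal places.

Area of P2's cell: 190.4631

1. box [0,41]×[0,27]: [(0, 0) (41, 0) (41, 27) (0, 27)]
2. ⊥bis P2·P0 via (20.96,18.18): [(0, 13.8061) (0, 0) (41, 0) (41, 22.3619)]  |A|=741.4443
3. ⊥bis P2·P1 via (23.12,9.275): [(0, 13.8061) (0, 2.7343) (41, 14.3333) (41, 22.3619)]  |A|=391.5588
4. ⊥bis P2·P3 via (23.955,7.36): [(0, 13.8061) (0, 2.7343) (41, 14.3333) (41, 22.3619)]  |A|=391.5588
5. ⊥bis P2·P4 via (15.135,11.145): [(13.3835, 16.599) (16.3506, 7.3599) (41, 14.3333) (41, 22.3619)]  |A|=235.0748
6. ⊥bis P2·P5 via (19.42,13.22): [(19.2038, 17.8135) (19.6518, 8.2938) (41, 14.3333) (41, 22.3619)]  |A|=190.4631
7. canonical 4-gon: [(19.2038, 17.8135) (19.6518, 8.2938) (41, 14.3333) (41, 22.3619)]
8. shoelace: 190.4631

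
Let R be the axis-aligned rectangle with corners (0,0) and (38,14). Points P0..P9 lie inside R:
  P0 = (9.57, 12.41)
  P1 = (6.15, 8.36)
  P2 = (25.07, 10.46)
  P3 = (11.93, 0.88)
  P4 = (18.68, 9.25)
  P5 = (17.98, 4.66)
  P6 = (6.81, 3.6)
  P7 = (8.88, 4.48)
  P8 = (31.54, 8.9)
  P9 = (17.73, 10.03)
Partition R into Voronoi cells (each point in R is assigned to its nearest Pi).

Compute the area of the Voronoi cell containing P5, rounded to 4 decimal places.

Area of P5's cell: 70.2740

1. box [0,38]×[0,14]: [(0, 0) (38, 0) (38, 14) (0, 14)]
2. ⊥bis P5·P0 via (13.775,8.535): [(5.9098, 0) (38, 0) (38, 14) (18.8111, 14)]  |A|=358.9535
3. ⊥bis P5·P1 via (12.065,6.51): [(12.1452, 6.7664) (10.0289, 0) (38, 0) (38, 14) (18.8111, 14)]  |A|=345.0178
4. ⊥bis P5·P2 via (21.525,7.56): [(17.458, 12.5316) (12.1452, 6.7664) (10.0289, 0) (27.7095, 0)]  |A|=122.6568
5. ⊥bis P5·P3 via (14.955,2.77): [(17.458, 12.5316) (12.3317, 6.9687) (16.6857, 0) (27.7095, 0)]  |A|=99.0454
6. ⊥bis P5·P4 via (18.33,6.955): [(22.5459, 6.3121) (13.0597, 7.7588) (12.3317, 6.9687) (16.6857, 0) (27.7095, 0)]  |A|=73.2257
7. ⊥bis P5·P6 via (12.395,4.13): [(22.5459, 6.3121) (13.0597, 7.7588) (12.3317, 6.9687) (16.6857, 0) (27.7095, 0)]  |A|=73.2257
8. ⊥bis P5·P7 via (13.43,4.57): [(22.5459, 6.3121) (13.3679, 7.7118) (13.4169, 5.2318) (16.6857, 0) (27.7095, 0)]  |A|=71.7838
9. ⊥bis P5·P8 via (24.76,6.78): [(26.3668, 1.6413) (22.5459, 6.3121) (13.3679, 7.7118) (13.4169, 5.2318) (16.6857, 0) (26.88, 0)]  |A|=71.103
10. ⊥bis P5·P9 via (17.855,7.345): [(26.3668, 1.6413) (22.5459, 6.3121) (16.2597, 7.2707) (13.3792, 7.1366) (13.4169, 5.2318) (16.6857, 0) (26.88, 0)]  |A|=70.274
11. canonical 7-gon: [(26.3668, 1.6413) (22.5459, 6.3121) (16.2597, 7.2707) (13.3792, 7.1366) (13.4169, 5.2318) (16.6857, 0) (26.88, 0)]
12. shoelace: 70.274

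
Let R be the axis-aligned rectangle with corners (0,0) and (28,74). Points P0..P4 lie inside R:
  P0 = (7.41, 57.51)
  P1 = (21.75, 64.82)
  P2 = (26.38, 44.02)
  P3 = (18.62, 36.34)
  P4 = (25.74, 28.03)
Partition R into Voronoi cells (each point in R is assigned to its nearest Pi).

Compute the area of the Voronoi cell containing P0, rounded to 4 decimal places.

Area of P0's cell: 424.6139

1. box [0,28]×[0,74]: [(0, 0) (28, 0) (28, 74) (0, 74)]
2. ⊥bis P0·P1 via (14.58,61.165): [(0, 0) (28, 0) (28, 34.839) (8.0372, 74) (0, 74)]  |A|=1681.1186
3. ⊥bis P0·P2 via (16.895,50.765): [(0, 27.0068) (18.6346, 53.2112) (8.0372, 74) (0, 74)]  |A|=521.3904
4. ⊥bis P0·P3 via (13.015,46.925): [(0, 40.0333) (14.8585, 47.9011) (18.6346, 53.2112) (8.0372, 74) (0, 74)]  |A|=424.6139
5. ⊥bis P0·P4 via (16.575,42.77): [(0, 40.0333) (14.8585, 47.9011) (18.6346, 53.2112) (8.0372, 74) (0, 74)]  |A|=424.6139
6. canonical 5-gon: [(0, 40.0333) (14.8585, 47.9011) (18.6346, 53.2112) (8.0372, 74) (0, 74)]
7. shoelace: 424.6139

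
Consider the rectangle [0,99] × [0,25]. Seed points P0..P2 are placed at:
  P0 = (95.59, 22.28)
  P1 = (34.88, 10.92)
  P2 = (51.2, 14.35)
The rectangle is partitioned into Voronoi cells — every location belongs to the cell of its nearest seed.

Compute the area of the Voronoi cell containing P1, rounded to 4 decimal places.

Area of P1's cell: 1076.7093

1. box [0,99]×[0,25]: [(0, 0) (99, 0) (99, 25) (0, 25)]
2. ⊥bis P1·P0 via (65.235,16.6): [(0, 0) (68.3412, 0) (63.6632, 25) (0, 25)]  |A|=1650.0547
3. ⊥bis P1·P2 via (43.04,12.635): [(0, 0) (45.6955, 0) (40.4412, 25) (0, 25)]  |A|=1076.7093
4. canonical 4-gon: [(0, 0) (45.6955, 0) (40.4412, 25) (0, 25)]
5. shoelace: 1076.7093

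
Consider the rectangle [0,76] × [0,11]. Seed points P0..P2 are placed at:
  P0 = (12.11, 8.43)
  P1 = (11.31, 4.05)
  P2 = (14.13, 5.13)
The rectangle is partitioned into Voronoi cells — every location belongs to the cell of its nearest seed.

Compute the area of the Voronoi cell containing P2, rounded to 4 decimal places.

Area of P2's cell: 676.3492

1. box [0,76]×[0,11]: [(0, 0) (76, 0) (76, 11) (0, 11)]
2. ⊥bis P2·P0 via (13.12,6.78): [(2.0438, 0) (76, 0) (76, 11) (20.0141, 11)]  |A|=714.682
3. ⊥bis P2·P1 via (12.72,4.59): [(12.1165, 6.1657) (14.4779, 0) (76, 0) (76, 11) (20.0141, 11)]  |A|=676.3492
4. canonical 5-gon: [(12.1165, 6.1657) (14.4779, 0) (76, 0) (76, 11) (20.0141, 11)]
5. shoelace: 676.3492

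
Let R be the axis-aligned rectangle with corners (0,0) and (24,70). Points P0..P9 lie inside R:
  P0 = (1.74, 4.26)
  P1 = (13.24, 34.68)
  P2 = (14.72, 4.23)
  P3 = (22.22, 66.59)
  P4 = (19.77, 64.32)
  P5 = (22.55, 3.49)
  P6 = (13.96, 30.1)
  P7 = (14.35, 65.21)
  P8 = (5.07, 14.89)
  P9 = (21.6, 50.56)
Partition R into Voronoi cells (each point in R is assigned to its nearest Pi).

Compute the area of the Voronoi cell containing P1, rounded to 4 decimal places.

1. box [0,24]×[0,70]: [(0, 0) (24, 0) (24, 70) (0, 70)]
2. ⊥bis P1·P0 via (7.49,19.47): [(0, 22.3015) (24, 13.2285) (24, 70) (0, 70)]  |A|=1253.6391
3. ⊥bis P1·P2 via (13.98,19.455): [(0, 22.3015) (8.2645, 19.1772) (24, 19.942) (24, 70) (0, 70)]  |A|=1200.8193
4. ⊥bis P1·P3 via (17.73,50.635): [(0, 55.6245) (0, 22.3015) (8.2645, 19.1772) (24, 19.942) (24, 48.8705)]  |A|=774.7597
5. ⊥bis P1·P4 via (16.505,49.5): [(0, 53.1362) (0, 22.3015) (8.2645, 19.1772) (24, 19.942) (24, 47.8488)]  |A|=732.6392
6. ⊥bis P1·P5 via (17.895,19.085): [(0, 53.1362) (0, 22.3015) (8.2645, 19.1772) (20.1371, 19.7543) (24, 20.9073) (24, 47.8488)]  |A|=730.7749
7. ⊥bis P1·P6 via (13.6,32.39): [(0, 53.1362) (0, 30.252) (24, 34.0249) (24, 47.8488)]  |A|=440.4966
8. ⊥bis P1·P7 via (13.795,49.945): [(14.6215, 49.9149) (0, 50.4466) (0, 30.252) (24, 34.0249) (24, 47.8488)]  |A|=420.8331
9. ⊥bis P1·P8 via (9.155,24.785): [(14.6215, 49.9149) (0, 50.4466) (0, 30.252) (24, 34.0249) (24, 47.8488)]  |A|=420.8331
10. ⊥bis P1·P9 via (17.42,42.62): [(2.7427, 50.3468) (0, 50.4466) (0, 30.252) (24, 34.0249) (24, 39.156)]  |A|=318.1937
11. canonical 5-gon: [(2.7427, 50.3468) (0, 50.4466) (0, 30.252) (24, 34.0249) (24, 39.156)]
12. shoelace: 318.1937

Area of P1's cell: 318.1937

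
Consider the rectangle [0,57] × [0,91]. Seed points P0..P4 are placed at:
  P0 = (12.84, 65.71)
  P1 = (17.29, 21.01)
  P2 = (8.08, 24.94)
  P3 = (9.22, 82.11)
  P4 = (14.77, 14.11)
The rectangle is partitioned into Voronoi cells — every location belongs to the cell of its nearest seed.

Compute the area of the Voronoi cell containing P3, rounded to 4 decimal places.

Area of P3's cell: 754.3276

1. box [0,57]×[0,91]: [(0, 0) (57, 0) (57, 91) (0, 91)]
2. ⊥bis P3·P0 via (11.03,73.91): [(0, 71.4753) (57, 84.057) (57, 91) (0, 91)]  |A|=754.3276
3. ⊥bis P3·P1 via (13.255,51.56): [(0, 71.4753) (57, 84.057) (57, 91) (0, 91)]  |A|=754.3276
4. ⊥bis P3·P2 via (8.65,53.525): [(0, 71.4753) (57, 84.057) (57, 91) (0, 91)]  |A|=754.3276
5. ⊥bis P3·P4 via (11.995,48.11): [(0, 71.4753) (57, 84.057) (57, 91) (0, 91)]  |A|=754.3276
6. canonical 4-gon: [(0, 71.4753) (57, 84.057) (57, 91) (0, 91)]
7. shoelace: 754.3276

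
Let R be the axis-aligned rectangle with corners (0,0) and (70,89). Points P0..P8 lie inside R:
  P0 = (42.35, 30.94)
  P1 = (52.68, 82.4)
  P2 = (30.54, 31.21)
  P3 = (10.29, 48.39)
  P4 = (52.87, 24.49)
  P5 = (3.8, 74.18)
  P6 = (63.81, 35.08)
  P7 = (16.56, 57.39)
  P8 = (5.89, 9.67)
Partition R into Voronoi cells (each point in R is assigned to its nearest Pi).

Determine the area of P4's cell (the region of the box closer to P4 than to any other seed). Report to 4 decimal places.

Area of P4's cell: 845.7046

1. box [0,70]×[0,89]: [(0, 0) (70, 0) (70, 89) (0, 89)]
2. ⊥bis P4·P0 via (47.61,27.715): [(30.6174, 0) (70, 0) (70, 64.2333)]  |A|=1264.8352
3. ⊥bis P4·P1 via (52.775,53.445): [(63.4069, 53.4799) (30.6174, 0) (70, 0) (70, 53.5015)]  |A|=1229.4575
4. ⊥bis P4·P2 via (41.705,27.85): [(63.4069, 53.4799) (35.9328, 8.6693) (33.3238, 0) (70, 0) (70, 53.5015)]  |A|=1217.7263
5. ⊥bis P4·P3 via (31.58,36.44): [(63.4069, 53.4799) (35.9328, 8.6693) (33.3238, 0) (70, 0) (70, 53.5015)]  |A|=1217.7263
6. ⊥bis P4·P5 via (28.335,49.335): [(63.4069, 53.4799) (35.9328, 8.6693) (33.3238, 0) (70, 0) (70, 53.5015)]  |A|=1217.7263
7. ⊥bis P4·P6 via (58.34,29.785): [(52.5478, 35.7686) (35.9328, 8.6693) (33.3238, 0) (70, 0) (70, 17.7396)]  |A|=847.3964
8. ⊥bis P4·P7 via (34.715,40.94): [(52.5478, 35.7686) (35.9328, 8.6693) (33.3238, 0) (70, 0) (70, 17.7396)]  |A|=847.3964
9. ⊥bis P4·P8 via (29.38,17.08): [(52.5478, 35.7686) (35.9328, 8.6693) (34.0289, 2.3429) (34.7679, 0) (70, 0) (70, 17.7396)]  |A|=845.7046
10. canonical 6-gon: [(52.5478, 35.7686) (35.9328, 8.6693) (34.0289, 2.3429) (34.7679, 0) (70, 0) (70, 17.7396)]
11. shoelace: 845.7046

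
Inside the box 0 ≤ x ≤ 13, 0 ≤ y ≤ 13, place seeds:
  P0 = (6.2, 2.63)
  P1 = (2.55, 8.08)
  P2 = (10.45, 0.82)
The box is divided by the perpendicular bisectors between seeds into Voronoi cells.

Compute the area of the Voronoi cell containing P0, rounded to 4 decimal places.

Area of P0's cell: 54.4940

1. box [0,13]×[0,13]: [(0, 0) (13, 0) (13, 13) (0, 13)]
2. ⊥bis P0·P1 via (4.375,5.355): [(0, 2.425) (0, 0) (13, 0) (13, 11.1314)]  |A|=88.1161
3. ⊥bis P0·P2 via (8.325,1.725): [(12.0641, 10.5046) (0, 2.425) (0, 0) (7.5904, 0)]  |A|=54.494
4. canonical 4-gon: [(12.0641, 10.5046) (0, 2.425) (0, 0) (7.5904, 0)]
5. shoelace: 54.494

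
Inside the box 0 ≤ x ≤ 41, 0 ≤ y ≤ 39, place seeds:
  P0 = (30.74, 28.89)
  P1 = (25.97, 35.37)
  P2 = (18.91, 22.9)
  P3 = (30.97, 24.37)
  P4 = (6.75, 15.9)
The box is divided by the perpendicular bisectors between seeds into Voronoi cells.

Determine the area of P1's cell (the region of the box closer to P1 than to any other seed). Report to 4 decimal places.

1. box [0,41]×[0,39]: [(0, 0) (41, 0) (41, 39) (0, 39)]
2. ⊥bis P1·P0 via (28.355,32.13): [(0, 11.2576) (37.6878, 39) (0, 39)]  |A|=522.776
3. ⊥bis P1·P2 via (22.44,29.135): [(23.4836, 28.5441) (37.6878, 39) (5.0156, 39)]  |A|=170.8084
4. ⊥bis P1·P3 via (28.47,29.87): [(23.4836, 28.5441) (37.6878, 39) (5.0156, 39)]  |A|=170.8084
5. ⊥bis P1·P4 via (16.36,25.635): [(23.4836, 28.5441) (37.6878, 39) (5.0156, 39)]  |A|=170.8084
6. canonical 3-gon: [(23.4836, 28.5441) (37.6878, 39) (5.0156, 39)]
7. shoelace: 170.8084

Area of P1's cell: 170.8084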